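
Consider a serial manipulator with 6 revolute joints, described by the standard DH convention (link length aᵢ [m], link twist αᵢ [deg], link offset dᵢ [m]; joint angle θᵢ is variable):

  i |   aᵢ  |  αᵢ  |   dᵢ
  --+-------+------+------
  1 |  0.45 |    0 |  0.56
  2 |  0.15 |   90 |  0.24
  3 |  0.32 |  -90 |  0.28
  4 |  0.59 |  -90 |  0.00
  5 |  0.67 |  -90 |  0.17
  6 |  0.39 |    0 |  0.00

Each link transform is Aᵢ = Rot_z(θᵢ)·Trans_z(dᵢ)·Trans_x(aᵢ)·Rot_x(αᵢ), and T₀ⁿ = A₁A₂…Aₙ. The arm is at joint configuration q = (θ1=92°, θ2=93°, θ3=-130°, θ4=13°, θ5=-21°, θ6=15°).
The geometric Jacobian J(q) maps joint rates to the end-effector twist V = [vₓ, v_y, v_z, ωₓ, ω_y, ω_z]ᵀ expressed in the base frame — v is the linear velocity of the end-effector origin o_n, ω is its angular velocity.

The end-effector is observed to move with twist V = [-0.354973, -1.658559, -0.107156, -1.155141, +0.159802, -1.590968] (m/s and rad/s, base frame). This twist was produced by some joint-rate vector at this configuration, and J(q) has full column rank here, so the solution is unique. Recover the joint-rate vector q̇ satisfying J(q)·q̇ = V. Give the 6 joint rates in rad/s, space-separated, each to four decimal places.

-0.1440 -0.9420 0.2010 0.2880 0.0200 -0.9720

o_n = [0.7336, 0.3749, -0.8441]
J₁: ẑ×o_n = [-0.3749, 0.7336, 0.0000], ω = ẑ
J2: z=[0.0000, 0.0000, 1.0000] o=[-0.0157, 0.4497, 0.5600] → [0.0748, 0.7493, -0.0000, 0.0000, 0.0000, 1.0000]
J3: z=[-0.0872, 0.9962, 0.0000] o=[-0.1651, 0.4367, 0.8000] → [-1.6379, -0.1433, -0.8899, -0.0872, 0.9962, 0.0000]
J4: z=[-0.7631, -0.0668, -0.6428] o=[0.0154, 0.7335, 0.5549] → [-0.1371, -1.5293, 0.3216, -0.7631, -0.0668, -0.6428]
J5: z=[-0.0591, -0.9833, 0.1723] o=[0.3951, 0.6335, 0.1145] → [0.9871, 0.0017, 0.3481, -0.0591, -0.9833, 0.1723]
J6: z=[0.9431, 0.0016, 0.3326] o=[0.6043, 0.3443, -0.4774] → [-0.0108, 0.3888, 0.0287, 0.9431, 0.0016, 0.3326]
q̇ = J⁺·V = [-0.1440, -0.9420, 0.2010, 0.2880, 0.0200, -0.9720]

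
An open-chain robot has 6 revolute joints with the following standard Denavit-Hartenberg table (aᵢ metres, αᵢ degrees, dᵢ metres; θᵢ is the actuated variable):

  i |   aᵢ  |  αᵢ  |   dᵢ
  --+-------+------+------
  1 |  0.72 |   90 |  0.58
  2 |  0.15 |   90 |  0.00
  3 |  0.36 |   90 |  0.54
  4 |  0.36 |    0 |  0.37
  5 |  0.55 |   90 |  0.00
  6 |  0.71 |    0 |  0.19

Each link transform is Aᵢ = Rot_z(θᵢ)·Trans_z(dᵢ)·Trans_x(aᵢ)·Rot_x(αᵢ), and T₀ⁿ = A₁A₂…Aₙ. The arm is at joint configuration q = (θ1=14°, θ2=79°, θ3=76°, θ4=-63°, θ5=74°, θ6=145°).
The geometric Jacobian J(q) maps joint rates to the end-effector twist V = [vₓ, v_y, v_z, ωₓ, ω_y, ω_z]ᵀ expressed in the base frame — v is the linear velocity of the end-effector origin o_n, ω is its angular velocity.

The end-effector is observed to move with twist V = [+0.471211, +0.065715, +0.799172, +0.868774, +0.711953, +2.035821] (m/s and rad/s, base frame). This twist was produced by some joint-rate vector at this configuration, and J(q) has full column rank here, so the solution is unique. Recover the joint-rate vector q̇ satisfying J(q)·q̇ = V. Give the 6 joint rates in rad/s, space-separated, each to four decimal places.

0.6160 0.1010 -0.2020 0.8410 0.8400 -0.9450

o_n = [0.9937, -0.0871, 1.5880]
J₁: ẑ×o_n = [0.0871, 0.9937, -0.0000], ω = ẑ
J2: z=[0.2419, -0.9703, 0.0000] o=[0.6986, 0.1742, 0.5800] → [-0.9781, -0.2439, 0.2231, 0.2419, -0.9703, 0.0000]
J3: z=[0.9525, 0.2375, -0.1908] o=[0.7264, 0.1811, 0.7272] → [0.1532, -0.8708, -0.3190, 0.9525, 0.2375, -0.1908]
J4: z=[0.1211, 0.2795, 0.9525] o=[1.3413, -0.0256, 0.7097] → [0.3041, -0.4375, 0.0897, 0.1211, 0.2795, 0.9525]
J5: z=[0.1211, 0.2795, 0.9525] o=[1.1263, -0.1504, 1.1621] → [0.0588, -0.1779, 0.0447, 0.1211, 0.2795, 0.9525]
J6: z=[-0.8816, -0.4106, 0.2326] o=[1.3772, -0.6277, 1.2703] → [-0.2562, 0.1909, -0.6341, -0.8816, -0.4106, 0.2326]
q̇ = J⁺·V = [0.6160, 0.1010, -0.2020, 0.8410, 0.8400, -0.9450]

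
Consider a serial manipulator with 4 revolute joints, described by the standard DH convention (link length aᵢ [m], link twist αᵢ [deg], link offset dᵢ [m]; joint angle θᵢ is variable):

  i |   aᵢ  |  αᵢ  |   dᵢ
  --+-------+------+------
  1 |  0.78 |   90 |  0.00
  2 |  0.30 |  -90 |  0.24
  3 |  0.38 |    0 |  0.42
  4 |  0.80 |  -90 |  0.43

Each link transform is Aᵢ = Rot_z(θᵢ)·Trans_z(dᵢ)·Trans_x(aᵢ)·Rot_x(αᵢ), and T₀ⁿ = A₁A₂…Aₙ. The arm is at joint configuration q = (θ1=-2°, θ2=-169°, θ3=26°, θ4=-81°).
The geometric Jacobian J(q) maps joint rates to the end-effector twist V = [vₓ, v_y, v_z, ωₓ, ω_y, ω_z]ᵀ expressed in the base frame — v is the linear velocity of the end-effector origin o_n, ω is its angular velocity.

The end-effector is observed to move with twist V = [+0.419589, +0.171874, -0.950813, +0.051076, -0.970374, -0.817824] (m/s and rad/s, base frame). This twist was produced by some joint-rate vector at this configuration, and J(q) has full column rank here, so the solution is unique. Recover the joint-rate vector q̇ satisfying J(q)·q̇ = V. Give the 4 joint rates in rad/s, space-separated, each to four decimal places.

o_n = [-0.1633, -0.7235, -1.0443]
J₁: ẑ×o_n = [0.7235, -0.1633, 0.0000], ω = ẑ
J2: z=[-0.0349, -0.9994, 0.0000] o=[0.7795, -0.0272, 0.0000] → [1.0437, -0.0364, -0.9180, -0.0349, -0.9994, 0.0000]
J3: z=[0.1907, -0.0067, -0.9816] o=[0.4768, -0.2568, -0.0572] → [-0.4515, 0.8167, -0.0933, 0.1907, -0.0067, -0.9816]
J4: z=[0.1907, -0.0067, -0.9816] o=[0.2277, -0.0814, -0.5347] → [-0.6269, 0.4810, -0.1250, 0.1907, -0.0067, -0.9816]
q̇ = J⁺·V = [-0.3810, 0.9680, -0.2060, 0.6510]

-0.3810 0.9680 -0.2060 0.6510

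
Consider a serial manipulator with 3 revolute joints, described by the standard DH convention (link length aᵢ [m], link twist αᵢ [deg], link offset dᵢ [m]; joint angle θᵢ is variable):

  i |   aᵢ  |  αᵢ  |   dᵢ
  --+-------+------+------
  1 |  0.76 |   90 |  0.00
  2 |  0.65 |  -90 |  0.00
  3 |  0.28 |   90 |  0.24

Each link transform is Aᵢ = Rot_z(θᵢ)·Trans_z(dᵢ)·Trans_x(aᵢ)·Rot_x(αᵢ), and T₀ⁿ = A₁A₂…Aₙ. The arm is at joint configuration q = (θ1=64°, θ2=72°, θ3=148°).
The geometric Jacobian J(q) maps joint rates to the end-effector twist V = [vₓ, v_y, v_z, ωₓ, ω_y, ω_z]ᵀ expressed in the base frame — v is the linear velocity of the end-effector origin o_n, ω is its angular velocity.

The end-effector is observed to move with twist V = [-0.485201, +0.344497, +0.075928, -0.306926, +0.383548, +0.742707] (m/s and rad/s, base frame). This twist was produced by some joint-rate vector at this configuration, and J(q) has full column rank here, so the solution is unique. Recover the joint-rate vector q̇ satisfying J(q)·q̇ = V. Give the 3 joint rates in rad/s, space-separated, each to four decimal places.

o_n = [0.1556, 0.6576, 0.4665]
J₁: ẑ×o_n = [-0.6576, 0.1556, 0.0000], ω = ẑ
J2: z=[0.8988, -0.4384, 0.0000] o=[0.3332, 0.6831, 0.0000] → [-0.2045, -0.4193, -0.1008, 0.8988, -0.4384, 0.0000]
J3: z=[-0.4169, -0.8548, 0.3090] o=[0.4212, 0.8636, 0.6182] → [0.1933, -0.1453, -0.1411, -0.4169, -0.8548, 0.3090]
q̇ = J⁺·V = [0.8110, -0.4440, -0.2210]

0.8110 -0.4440 -0.2210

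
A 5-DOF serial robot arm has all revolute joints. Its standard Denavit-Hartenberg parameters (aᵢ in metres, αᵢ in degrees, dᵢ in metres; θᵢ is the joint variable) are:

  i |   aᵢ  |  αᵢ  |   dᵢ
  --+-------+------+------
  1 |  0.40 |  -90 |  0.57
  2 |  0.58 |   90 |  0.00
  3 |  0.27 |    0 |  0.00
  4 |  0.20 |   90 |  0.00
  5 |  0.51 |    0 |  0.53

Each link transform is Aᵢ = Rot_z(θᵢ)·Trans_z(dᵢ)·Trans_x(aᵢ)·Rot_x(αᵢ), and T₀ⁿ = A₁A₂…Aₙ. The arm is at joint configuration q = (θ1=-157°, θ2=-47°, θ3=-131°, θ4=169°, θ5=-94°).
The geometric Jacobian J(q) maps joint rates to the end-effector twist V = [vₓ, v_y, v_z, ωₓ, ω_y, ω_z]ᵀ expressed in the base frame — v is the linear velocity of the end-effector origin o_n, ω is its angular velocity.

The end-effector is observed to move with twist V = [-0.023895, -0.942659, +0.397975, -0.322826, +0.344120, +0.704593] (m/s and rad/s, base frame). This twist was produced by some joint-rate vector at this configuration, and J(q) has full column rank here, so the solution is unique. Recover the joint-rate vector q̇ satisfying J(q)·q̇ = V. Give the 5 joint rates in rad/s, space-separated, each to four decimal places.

o_n = [-1.4531, -0.0517, 0.8511]
J₁: ẑ×o_n = [0.0517, -1.4531, 0.0000], ω = ẑ
J2: z=[0.3907, -0.9205, 0.0000] o=[-0.3682, -0.1563, 0.5700] → [-0.2587, -0.1098, -0.9577, 0.3907, -0.9205, 0.0000]
J3: z=[0.6732, 0.2858, 0.6820] o=[-0.7323, -0.3108, 0.9942] → [-0.2177, -0.3952, 0.3804, 0.6732, 0.2858, 0.6820]
J4: z=[0.6732, 0.2858, 0.6820] o=[-0.7007, -0.0761, 0.8646] → [-0.0205, -0.5039, 0.2314, 0.6732, 0.2858, 0.6820]
J5: z=[-0.6944, 0.5613, 0.4503] o=[-0.7516, -0.2314, 0.9799] → [-0.1532, -0.4053, 0.2689, -0.6944, 0.5613, 0.4503]
q̇ = J⁺·V = [0.7090, -0.3050, 0.5840, -0.7060, 0.1750]

0.7090 -0.3050 0.5840 -0.7060 0.1750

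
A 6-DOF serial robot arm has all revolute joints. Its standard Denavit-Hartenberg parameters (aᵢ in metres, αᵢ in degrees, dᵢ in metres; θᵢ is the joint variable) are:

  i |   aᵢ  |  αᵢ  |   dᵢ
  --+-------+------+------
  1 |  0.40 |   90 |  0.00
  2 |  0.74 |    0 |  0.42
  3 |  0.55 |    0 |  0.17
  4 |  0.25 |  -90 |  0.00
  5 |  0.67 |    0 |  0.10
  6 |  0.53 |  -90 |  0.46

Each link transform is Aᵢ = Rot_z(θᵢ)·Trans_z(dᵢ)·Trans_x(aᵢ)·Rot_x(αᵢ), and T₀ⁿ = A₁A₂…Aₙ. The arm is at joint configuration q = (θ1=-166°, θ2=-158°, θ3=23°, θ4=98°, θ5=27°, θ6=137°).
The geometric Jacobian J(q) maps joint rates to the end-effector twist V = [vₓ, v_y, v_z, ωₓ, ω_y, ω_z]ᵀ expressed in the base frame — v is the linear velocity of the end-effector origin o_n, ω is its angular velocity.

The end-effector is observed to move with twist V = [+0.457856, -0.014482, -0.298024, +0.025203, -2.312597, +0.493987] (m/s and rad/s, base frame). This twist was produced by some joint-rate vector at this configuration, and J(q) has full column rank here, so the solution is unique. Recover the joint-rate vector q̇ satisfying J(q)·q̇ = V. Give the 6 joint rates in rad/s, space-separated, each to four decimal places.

-0.2160 -0.4620 -0.8210 -0.9670 0.9430 -0.0540

o_n = [0.0326, 0.1522, -0.4220]
J₁: ẑ×o_n = [-0.1522, 0.0326, 0.0000], ω = ẑ
J2: z=[-0.2419, 0.9703, 0.0000] o=[-0.3881, -0.0968, 0.0000] → [-0.4095, -0.1021, -0.4685, -0.2419, 0.9703, 0.0000]
J3: z=[-0.2419, 0.9703, 0.0000] o=[0.1760, 0.4767, -0.2772] → [-0.1405, -0.0350, 0.2177, -0.2419, 0.9703, 0.0000]
J4: z=[-0.2419, 0.9703, 0.0000] o=[0.5122, 0.7358, -0.6661] → [0.2369, 0.0591, 0.6066, -0.2419, 0.9703, 0.0000]
J5: z=[-0.5839, -0.1456, 0.7986] o=[0.3185, 0.6875, -0.8166] → [0.3701, 0.0021, 0.2710, -0.5839, -0.1456, 0.7986]
J6: z=[-0.5839, -0.1456, 0.7986] o=[-0.1289, 0.2624, -1.0960] → [-0.0100, 0.5226, 0.0879, -0.5839, -0.1456, 0.7986]
q̇ = J⁺·V = [-0.2160, -0.4620, -0.8210, -0.9670, 0.9430, -0.0540]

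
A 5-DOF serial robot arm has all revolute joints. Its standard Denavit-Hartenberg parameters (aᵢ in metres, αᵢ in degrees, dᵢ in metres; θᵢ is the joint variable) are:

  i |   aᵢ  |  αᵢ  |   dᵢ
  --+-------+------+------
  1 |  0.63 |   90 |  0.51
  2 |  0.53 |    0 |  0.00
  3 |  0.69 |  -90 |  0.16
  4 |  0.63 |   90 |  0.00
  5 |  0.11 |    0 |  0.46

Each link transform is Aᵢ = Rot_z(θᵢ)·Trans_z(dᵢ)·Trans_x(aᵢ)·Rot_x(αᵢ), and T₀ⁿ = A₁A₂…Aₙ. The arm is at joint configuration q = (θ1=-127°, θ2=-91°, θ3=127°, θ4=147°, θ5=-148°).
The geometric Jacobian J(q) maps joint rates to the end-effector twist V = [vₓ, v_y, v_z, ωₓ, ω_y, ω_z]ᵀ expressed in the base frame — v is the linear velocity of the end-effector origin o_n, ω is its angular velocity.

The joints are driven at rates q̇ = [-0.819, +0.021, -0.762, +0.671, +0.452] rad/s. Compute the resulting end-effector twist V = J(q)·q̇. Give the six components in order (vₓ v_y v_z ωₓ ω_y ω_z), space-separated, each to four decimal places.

-0.9356 0.3884 -0.6341 1.0120 -0.5182 -0.1315

o_n = [-0.2192, -1.1518, 0.2212]
J₁: ẑ×o_n = [1.1518, -0.2192, 0.0000], ω = ẑ
J2: z=[-0.7986, 0.6018, 0.0000] o=[-0.3791, -0.5031, 0.5100] → [-0.1738, -0.2307, 0.4218, -0.7986, 0.6018, 0.0000]
J3: z=[-0.7986, 0.6018, 0.0000] o=[-0.3736, -0.4958, -0.0199] → [0.1451, 0.1925, 0.4310, -0.7986, 0.6018, 0.0000]
J4: z=[0.3537, 0.4694, 0.8090] o=[-0.8373, -0.8453, 0.3857] → [0.1708, 0.5582, -0.3986, 0.3537, 0.4694, 0.8090]
J5: z=[0.4046, -0.8566, 0.3201] o=[-0.3060, -0.7104, 0.0751] → [0.0162, -0.0313, -0.1042, 0.4046, -0.8566, 0.3201]
V = J·q̇ = [-0.9356, 0.3884, -0.6341, 1.0120, -0.5182, -0.1315]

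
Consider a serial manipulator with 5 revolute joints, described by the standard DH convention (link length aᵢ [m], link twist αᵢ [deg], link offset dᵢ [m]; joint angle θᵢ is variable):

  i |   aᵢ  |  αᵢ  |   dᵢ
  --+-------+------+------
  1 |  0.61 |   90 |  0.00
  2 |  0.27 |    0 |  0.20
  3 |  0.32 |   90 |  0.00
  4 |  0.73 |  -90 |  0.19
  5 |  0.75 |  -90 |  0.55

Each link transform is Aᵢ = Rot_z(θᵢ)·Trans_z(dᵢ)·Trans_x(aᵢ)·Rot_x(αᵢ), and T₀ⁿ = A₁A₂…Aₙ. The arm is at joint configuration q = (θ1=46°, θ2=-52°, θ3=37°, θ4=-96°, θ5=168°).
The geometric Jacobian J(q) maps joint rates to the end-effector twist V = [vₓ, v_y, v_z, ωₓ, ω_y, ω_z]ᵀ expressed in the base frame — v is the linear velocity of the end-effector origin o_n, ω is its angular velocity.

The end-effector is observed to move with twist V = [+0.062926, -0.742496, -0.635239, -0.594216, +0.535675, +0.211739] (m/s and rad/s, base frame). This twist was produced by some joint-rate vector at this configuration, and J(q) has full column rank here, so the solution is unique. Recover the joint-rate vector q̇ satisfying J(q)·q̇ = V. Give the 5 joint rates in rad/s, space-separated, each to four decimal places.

-0.6580 -0.8570 0.0310 -0.8330 -0.2530

o_n = [1.2202, 1.0532, -0.4702]
J₁: ẑ×o_n = [-1.0532, 1.2202, 0.0000], ω = ẑ
J2: z=[0.7193, -0.6947, 0.0000] o=[0.4237, 0.4388, 0.0000] → [0.3266, 0.3382, 0.9952, 0.7193, -0.6947, 0.0000]
J3: z=[0.7193, -0.6947, 0.0000] o=[0.6831, 0.4194, -0.2128] → [0.1788, 0.1852, 0.8290, 0.7193, -0.6947, 0.0000]
J4: z=[-0.1798, -0.1862, -0.9659] o=[0.8978, 0.6418, -0.2956] → [0.4299, -0.3428, -0.0140, -0.1798, -0.1862, -0.9659]
J5: z=[0.5921, 0.7636, -0.2574] o=[0.2902, 1.0577, -0.4594] → [-0.0094, -0.2330, -0.7128, 0.5921, 0.7636, -0.2574]
q̇ = J⁺·V = [-0.6580, -0.8570, 0.0310, -0.8330, -0.2530]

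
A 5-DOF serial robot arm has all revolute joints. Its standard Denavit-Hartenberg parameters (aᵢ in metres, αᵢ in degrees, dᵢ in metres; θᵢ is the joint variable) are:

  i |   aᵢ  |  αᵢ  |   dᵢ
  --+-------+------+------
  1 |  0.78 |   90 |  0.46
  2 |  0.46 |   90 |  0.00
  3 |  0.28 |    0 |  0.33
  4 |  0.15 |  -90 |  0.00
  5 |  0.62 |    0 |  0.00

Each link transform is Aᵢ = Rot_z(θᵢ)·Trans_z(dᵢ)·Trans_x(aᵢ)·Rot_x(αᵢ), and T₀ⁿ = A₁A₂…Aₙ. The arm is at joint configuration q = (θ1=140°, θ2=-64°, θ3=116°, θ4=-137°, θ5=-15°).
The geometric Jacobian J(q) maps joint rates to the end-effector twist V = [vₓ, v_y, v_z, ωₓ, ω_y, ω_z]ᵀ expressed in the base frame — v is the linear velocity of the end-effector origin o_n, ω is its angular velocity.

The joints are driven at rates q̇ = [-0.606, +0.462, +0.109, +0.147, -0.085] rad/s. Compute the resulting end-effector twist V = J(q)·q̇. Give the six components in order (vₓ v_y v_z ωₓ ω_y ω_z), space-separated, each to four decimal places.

o_n = [-0.6186, 0.4972, -0.6865]
J₁: ẑ×o_n = [-0.4972, -0.6186, 0.0000], ω = ẑ
J2: z=[0.6428, 0.7660, 0.0000] o=[-0.5975, 0.5014, 0.4600] → [-0.8783, 0.7370, 0.0135, 0.6428, 0.7660, 0.0000]
J3: z=[0.6885, -0.5777, -0.4384] o=[-0.7520, 0.6310, 0.0466] → [0.3649, 0.4462, -0.0150, 0.6885, -0.5777, -0.4384]
J4: z=[0.6885, -0.5777, -0.4384] o=[-0.3218, 0.5985, 0.0122] → [0.3593, 0.6112, -0.2412, 0.6885, -0.5777, -0.4384]
J5: z=[0.4797, 0.8161, -0.3221] o=[-0.4034, 0.5968, -0.1137] → [-0.4996, 0.3442, 0.1279, 0.4797, 0.8161, -0.3221]
V = J·q̇ = [0.0306, 0.8246, -0.0417, 0.4324, 0.1366, -0.6908]

0.0306 0.8246 -0.0417 0.4324 0.1366 -0.6908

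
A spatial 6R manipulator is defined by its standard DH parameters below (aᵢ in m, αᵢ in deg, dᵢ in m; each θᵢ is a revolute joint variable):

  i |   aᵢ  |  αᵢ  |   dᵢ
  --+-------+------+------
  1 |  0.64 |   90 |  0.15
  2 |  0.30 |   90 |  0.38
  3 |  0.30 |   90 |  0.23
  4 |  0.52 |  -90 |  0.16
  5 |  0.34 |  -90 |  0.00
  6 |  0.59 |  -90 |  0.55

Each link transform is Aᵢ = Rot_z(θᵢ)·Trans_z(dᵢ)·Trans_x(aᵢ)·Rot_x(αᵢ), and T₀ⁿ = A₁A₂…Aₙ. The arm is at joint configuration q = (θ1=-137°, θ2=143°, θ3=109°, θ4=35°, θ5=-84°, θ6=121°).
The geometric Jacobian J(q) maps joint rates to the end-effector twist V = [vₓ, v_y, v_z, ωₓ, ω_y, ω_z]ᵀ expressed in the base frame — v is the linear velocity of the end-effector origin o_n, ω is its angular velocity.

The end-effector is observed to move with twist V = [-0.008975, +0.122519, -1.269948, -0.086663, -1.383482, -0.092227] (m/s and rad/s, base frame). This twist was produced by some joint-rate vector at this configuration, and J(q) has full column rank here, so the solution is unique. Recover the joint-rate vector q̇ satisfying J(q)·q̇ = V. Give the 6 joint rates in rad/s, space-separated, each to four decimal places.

o_n = [-1.9206, 0.6871, 0.4652]
J₁: ẑ×o_n = [-0.6871, -1.9206, 0.0000], ω = ẑ
J2: z=[-0.6820, 0.7314, 0.0000] o=[-0.4681, -0.4365, 0.1500] → [0.2305, 0.2150, 0.2961, -0.6820, 0.7314, 0.0000]
J3: z=[-0.4401, -0.4104, 0.7986] o=[-0.5520, 0.0048, 0.3305] → [-0.6001, -1.0338, -0.8620, -0.4401, -0.4104, 0.7986]
J4: z=[0.3302, 0.7531, 0.5690] o=[-0.9037, 0.0647, 0.4555] → [-0.3468, -0.5818, 0.9713, 0.3302, 0.7531, 0.5690]
J5: z=[0.1184, -0.6311, 0.7666] o=[-1.3378, 0.2818, 0.7012] → [-0.1617, -0.4188, -0.3198, 0.1184, -0.6311, 0.7666]
J6: z=[-0.9658, 0.1060, 0.2365] o=[-1.2595, 0.5430, 0.9042] → [-0.0806, -0.5804, -0.0690, -0.9658, 0.1060, 0.2365]
q̇ = J⁺·V = [-0.2660, -0.7780, 0.2810, -0.6850, 0.3440, 0.3190]

-0.2660 -0.7780 0.2810 -0.6850 0.3440 0.3190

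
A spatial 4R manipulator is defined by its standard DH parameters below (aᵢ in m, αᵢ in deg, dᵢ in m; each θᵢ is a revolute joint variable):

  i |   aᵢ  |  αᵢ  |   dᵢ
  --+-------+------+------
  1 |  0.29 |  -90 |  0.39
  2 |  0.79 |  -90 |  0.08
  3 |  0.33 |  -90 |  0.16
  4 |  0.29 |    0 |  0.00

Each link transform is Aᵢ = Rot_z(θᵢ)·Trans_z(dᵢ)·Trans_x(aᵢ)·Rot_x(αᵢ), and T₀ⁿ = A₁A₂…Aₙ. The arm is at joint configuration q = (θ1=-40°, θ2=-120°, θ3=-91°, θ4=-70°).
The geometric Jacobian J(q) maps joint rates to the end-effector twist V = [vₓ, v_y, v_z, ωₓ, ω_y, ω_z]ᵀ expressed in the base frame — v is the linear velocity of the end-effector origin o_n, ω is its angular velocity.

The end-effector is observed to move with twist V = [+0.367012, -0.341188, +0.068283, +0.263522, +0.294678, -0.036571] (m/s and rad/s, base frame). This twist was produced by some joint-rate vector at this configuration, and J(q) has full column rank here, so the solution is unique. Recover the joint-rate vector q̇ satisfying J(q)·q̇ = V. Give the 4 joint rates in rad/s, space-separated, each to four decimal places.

o_n = [0.5366, 0.2143, 1.2839]
J₁: ẑ×o_n = [-0.2143, 0.5366, 0.0000], ω = ẑ
J2: z=[0.6428, 0.7660, 0.0000] o=[0.2222, -0.1864, 0.3900] → [0.6848, -0.5746, 0.0167, 0.6428, 0.7660, 0.0000]
J3: z=[0.6634, -0.5567, 0.5000] o=[-0.0290, 0.1288, 1.0742] → [-0.1595, 0.1437, 0.3716, 0.6634, -0.5567, 0.5000]
J4: z=[-0.3717, 0.3347, 0.8659] o=[0.2914, 0.2906, 1.1492] → [0.1112, 0.2624, -0.0537, -0.3717, 0.3347, 0.8659]
q̇ = J⁺·V = [-0.4490, 0.3890, 0.2170, 0.3510]

-0.4490 0.3890 0.2170 0.3510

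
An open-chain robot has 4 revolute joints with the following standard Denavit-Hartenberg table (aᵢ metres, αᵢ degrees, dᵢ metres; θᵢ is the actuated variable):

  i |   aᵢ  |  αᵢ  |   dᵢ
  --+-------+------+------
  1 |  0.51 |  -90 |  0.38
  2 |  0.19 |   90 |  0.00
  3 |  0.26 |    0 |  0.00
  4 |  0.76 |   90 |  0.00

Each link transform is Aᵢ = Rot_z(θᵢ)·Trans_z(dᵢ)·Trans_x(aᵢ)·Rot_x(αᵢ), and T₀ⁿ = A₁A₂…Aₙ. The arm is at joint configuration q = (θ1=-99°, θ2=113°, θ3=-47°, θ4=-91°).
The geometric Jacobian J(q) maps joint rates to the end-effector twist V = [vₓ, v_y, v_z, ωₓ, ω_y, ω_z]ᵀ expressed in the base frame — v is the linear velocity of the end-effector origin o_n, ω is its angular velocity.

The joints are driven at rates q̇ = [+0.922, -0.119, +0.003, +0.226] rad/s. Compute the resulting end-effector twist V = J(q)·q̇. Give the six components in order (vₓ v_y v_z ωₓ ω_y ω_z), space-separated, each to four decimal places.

0.3172 -0.6343 -0.0985 -0.1505 -0.1896 0.8325

o_n = [-0.7819, -0.4706, 0.5618]
J₁: ẑ×o_n = [0.4706, -0.7819, 0.0000], ω = ẑ
J2: z=[0.9877, -0.1564, 0.0000] o=[-0.0798, -0.5037, 0.3800] → [-0.0284, -0.1795, -0.0772, 0.9877, -0.1564, 0.0000]
J3: z=[-0.1440, -0.9092, -0.3907] o=[-0.0682, -0.4304, 0.2051] → [-0.3400, 0.3303, -0.6431, -0.1440, -0.9092, -0.3907]
J4: z=[-0.1440, -0.9092, -0.3907] o=[-0.2451, -0.3322, 0.0419] → [-0.5268, 0.2846, -0.4681, -0.1440, -0.9092, -0.3907]
V = J·q̇ = [0.3172, -0.6343, -0.0985, -0.1505, -0.1896, 0.8325]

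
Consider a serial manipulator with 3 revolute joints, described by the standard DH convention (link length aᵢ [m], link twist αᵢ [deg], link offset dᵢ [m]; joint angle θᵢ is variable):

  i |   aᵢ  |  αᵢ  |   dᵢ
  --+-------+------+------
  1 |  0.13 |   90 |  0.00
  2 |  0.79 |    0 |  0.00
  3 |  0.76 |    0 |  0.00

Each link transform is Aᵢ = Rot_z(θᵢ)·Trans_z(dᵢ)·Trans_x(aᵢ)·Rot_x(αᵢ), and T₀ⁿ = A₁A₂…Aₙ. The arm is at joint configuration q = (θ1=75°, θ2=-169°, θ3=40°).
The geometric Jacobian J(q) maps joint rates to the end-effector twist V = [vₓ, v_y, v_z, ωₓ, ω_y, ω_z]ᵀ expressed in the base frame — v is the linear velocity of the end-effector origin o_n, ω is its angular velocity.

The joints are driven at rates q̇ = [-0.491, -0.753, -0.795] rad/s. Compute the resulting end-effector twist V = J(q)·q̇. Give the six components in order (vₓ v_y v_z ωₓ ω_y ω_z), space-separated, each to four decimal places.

o_n = [-0.2909, -1.0855, -0.7414]
J₁: ẑ×o_n = [1.0855, -0.2909, 0.0000], ω = ẑ
J2: z=[0.9659, -0.2588, 0.0000] o=[0.0336, 0.1256, 0.0000] → [0.1919, 0.7161, -1.2538, 0.9659, -0.2588, 0.0000]
J3: z=[0.9659, -0.2588, 0.0000] o=[-0.1671, -0.6235, -0.1507] → [0.1529, 0.5705, -0.4783, 0.9659, -0.2588, 0.0000]
V = J·q̇ = [-0.7990, -0.8500, 1.3243, -1.4953, 0.4007, -0.4910]

-0.7990 -0.8500 1.3243 -1.4953 0.4007 -0.4910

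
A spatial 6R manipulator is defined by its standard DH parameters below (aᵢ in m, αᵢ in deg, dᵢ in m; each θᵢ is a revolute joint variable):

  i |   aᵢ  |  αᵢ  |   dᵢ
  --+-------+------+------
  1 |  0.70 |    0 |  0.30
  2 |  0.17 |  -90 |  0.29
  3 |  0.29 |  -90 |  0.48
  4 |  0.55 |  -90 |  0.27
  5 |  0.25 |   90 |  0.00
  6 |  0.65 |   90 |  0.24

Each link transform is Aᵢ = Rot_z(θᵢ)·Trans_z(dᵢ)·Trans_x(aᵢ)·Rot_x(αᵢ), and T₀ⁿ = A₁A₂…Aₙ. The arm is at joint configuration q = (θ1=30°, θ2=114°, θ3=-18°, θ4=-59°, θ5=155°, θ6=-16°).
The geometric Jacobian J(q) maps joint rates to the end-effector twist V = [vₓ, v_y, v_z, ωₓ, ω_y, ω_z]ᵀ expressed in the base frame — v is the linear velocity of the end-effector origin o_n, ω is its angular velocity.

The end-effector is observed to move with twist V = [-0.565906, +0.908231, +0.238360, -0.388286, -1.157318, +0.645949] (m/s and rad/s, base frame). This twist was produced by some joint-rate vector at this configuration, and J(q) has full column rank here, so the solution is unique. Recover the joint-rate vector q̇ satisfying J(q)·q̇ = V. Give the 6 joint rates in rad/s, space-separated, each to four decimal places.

0.7360 -0.8890 0.9720 -0.6310 -0.1860 0.2670

o_n = [0.2339, 0.0629, 0.9114]
J₁: ẑ×o_n = [-0.0629, 0.2339, 0.0000], ω = ẑ
J2: z=[0.0000, 0.0000, 1.0000] o=[0.6062, 0.3500, 0.3000] → [0.2871, -0.3723, 0.0000, 0.0000, 0.0000, 1.0000]
J3: z=[-0.5878, -0.8090, 0.0000] o=[0.4687, 0.4499, 0.5900] → [-0.2600, 0.1889, 0.0376, -0.5878, -0.8090, 0.0000]
J4: z=[-0.2500, 0.1816, -0.9511] o=[-0.0366, 0.2237, 0.6796] → [-0.1108, -0.1994, -0.0089, -0.2500, 0.1816, -0.9511]
J5: z=[-0.3568, 0.8958, 0.2649] o=[-0.5991, 0.0497, 0.5104] → [0.3557, 0.3637, -0.7510, -0.3568, 0.8958, 0.2649]
J6: z=[-0.1538, -0.3360, 0.9292] o=[-0.3688, 0.1224, 0.5748] → [-0.0578, 0.6118, 0.2117, -0.1538, -0.3360, 0.9292]
q̇ = J⁺·V = [0.7360, -0.8890, 0.9720, -0.6310, -0.1860, 0.2670]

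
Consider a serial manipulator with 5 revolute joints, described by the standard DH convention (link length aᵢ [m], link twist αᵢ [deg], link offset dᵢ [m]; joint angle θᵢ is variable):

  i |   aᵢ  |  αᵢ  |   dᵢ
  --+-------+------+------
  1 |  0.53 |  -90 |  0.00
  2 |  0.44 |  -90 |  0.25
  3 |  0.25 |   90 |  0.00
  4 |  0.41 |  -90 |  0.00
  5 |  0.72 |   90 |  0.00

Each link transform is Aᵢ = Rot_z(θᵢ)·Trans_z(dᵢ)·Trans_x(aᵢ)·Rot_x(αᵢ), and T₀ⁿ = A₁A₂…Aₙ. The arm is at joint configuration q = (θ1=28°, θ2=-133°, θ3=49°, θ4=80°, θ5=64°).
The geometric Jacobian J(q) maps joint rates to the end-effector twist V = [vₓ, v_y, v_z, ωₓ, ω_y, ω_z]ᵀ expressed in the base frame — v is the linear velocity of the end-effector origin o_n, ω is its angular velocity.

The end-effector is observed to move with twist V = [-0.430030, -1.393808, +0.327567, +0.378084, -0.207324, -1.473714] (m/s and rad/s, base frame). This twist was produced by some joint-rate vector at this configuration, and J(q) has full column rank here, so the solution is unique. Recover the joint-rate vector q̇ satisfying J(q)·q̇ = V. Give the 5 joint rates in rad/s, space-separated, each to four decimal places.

-0.3320 -0.0830 -0.6840 -0.9340 0.4510

o_n = [1.0252, 0.0260, 0.6324]
J₁: ẑ×o_n = [-0.0260, 1.0252, 0.0000], ω = ẑ
J2: z=[-0.4695, 0.8829, 0.0000] o=[0.4680, 0.2488, 0.0000] → [0.5584, 0.2969, -0.3874, -0.4695, 0.8829, 0.0000]
J3: z=[0.6457, 0.3433, 0.6820] o=[0.0856, 0.3287, 0.3218] → [0.3131, 0.4402, -0.5180, 0.6457, 0.3433, 0.6820]
J4: z=[-0.7625, 0.3376, 0.5520] o=[0.0755, 0.1096, 0.4417] → [0.1105, 0.6696, -0.2569, -0.7625, 0.3376, 0.5520]
J5: z=[0.1523, 0.9227, -0.3541] o=[0.3333, 0.1858, 0.7513] → [-0.1663, -0.2269, -0.6628, 0.1523, 0.9227, -0.3541]
q̇ = J⁺·V = [-0.3320, -0.0830, -0.6840, -0.9340, 0.4510]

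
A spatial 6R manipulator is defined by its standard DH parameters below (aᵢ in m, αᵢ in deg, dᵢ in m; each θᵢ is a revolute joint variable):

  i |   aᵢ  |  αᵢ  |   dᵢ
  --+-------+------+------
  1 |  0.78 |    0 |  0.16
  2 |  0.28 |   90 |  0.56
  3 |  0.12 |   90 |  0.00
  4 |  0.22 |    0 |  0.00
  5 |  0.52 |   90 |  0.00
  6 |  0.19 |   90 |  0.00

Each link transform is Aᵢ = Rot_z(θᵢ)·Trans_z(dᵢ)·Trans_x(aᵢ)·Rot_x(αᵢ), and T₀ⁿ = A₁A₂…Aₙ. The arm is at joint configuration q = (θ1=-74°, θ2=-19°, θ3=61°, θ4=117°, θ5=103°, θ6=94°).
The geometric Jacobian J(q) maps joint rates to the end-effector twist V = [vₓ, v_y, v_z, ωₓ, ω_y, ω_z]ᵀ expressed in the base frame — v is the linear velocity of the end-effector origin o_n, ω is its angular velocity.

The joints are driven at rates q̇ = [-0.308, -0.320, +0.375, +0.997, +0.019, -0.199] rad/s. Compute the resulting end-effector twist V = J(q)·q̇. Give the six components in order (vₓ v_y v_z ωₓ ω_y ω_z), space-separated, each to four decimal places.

o_n = [0.3305, -1.0235, 0.3062]
J₁: ẑ×o_n = [1.0235, 0.3305, -0.0000], ω = ẑ
J2: z=[0.0000, 0.0000, 1.0000] o=[0.2150, -0.7498, 0.1600] → [0.2738, 0.1155, -0.0000, 0.0000, 0.0000, 1.0000]
J3: z=[-0.9986, 0.0523, 0.0000] o=[0.2003, -1.0294, 0.7200] → [-0.0217, -0.4132, -0.0127, -0.9986, 0.0523, 0.0000]
J4: z=[-0.0458, -0.8734, -0.4848] o=[0.1973, -1.0875, 0.8250] → [0.4841, -0.0883, 0.1134, -0.0458, -0.8734, -0.4848]
J5: z=[-0.0458, -0.8734, -0.4848] o=[0.0041, -1.0289, 0.7376] → [0.3794, -0.1780, 0.2849, -0.0458, -0.8734, -0.4848]
J6: z=[-0.7487, 0.3513, -0.5622] o=[0.3480, -0.8535, 0.3892] → [-0.1247, -0.0523, 0.1334, -0.7487, 0.3513, -0.5622]
V = J·q̇ = [0.1037, -0.3748, 0.0872, -0.2720, -0.9377, -1.0087]

0.1037 -0.3748 0.0872 -0.2720 -0.9377 -1.0087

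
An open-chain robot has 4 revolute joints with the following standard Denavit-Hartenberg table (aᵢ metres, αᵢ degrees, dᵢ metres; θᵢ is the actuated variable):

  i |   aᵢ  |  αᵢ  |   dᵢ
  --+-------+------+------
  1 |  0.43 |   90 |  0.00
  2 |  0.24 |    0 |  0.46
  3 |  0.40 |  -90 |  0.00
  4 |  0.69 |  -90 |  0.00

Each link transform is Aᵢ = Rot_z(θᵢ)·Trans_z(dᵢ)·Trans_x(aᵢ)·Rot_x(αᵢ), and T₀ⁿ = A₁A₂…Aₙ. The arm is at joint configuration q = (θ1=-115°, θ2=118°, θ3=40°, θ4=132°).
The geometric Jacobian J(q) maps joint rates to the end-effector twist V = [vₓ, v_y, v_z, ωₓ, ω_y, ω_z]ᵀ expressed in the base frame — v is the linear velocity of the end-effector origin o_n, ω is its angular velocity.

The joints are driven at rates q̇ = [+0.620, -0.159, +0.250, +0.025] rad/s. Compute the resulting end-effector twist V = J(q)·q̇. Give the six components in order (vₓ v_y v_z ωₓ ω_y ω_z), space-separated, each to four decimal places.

o_n = [-0.1105, -0.3617, 0.1888]
J₁: ẑ×o_n = [0.3617, -0.1105, 0.0000], ω = ẑ
J2: z=[-0.9063, 0.4226, 0.0000] o=[-0.1817, -0.3897, 0.0000] → [0.0798, 0.1711, -0.0555, -0.9063, 0.4226, 0.0000]
J3: z=[-0.9063, 0.4226, 0.0000] o=[-0.5510, -0.0932, 0.2119] → [-0.0098, -0.0209, 0.0572, -0.9063, 0.4226, 0.0000]
J4: z=[0.1583, 0.3395, -0.9272] o=[-0.3943, 0.2429, 0.3618] → [-0.6194, -0.2358, -0.1921, 0.1583, 0.3395, -0.9272]
V = J·q̇ = [0.1937, -0.1068, 0.0183, -0.0785, 0.0469, 0.5968]

0.1937 -0.1068 0.0183 -0.0785 0.0469 0.5968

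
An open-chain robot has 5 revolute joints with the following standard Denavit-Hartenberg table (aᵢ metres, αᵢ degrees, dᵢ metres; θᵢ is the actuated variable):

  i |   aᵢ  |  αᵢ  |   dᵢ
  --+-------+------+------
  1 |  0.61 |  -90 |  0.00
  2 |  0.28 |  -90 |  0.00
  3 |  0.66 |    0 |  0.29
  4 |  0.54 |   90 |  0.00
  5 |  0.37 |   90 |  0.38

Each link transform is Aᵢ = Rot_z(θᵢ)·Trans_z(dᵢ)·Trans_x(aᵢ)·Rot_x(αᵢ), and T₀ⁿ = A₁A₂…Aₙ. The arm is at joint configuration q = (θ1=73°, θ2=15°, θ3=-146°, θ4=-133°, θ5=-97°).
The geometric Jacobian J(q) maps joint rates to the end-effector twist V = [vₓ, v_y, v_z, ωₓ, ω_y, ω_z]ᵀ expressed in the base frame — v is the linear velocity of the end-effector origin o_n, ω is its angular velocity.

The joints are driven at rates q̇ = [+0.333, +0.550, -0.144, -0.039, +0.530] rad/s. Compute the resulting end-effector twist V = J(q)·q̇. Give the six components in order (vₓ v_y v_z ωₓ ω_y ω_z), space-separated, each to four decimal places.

o_n = [0.2943, 0.7563, 0.0266]
J₁: ẑ×o_n = [-0.7563, 0.2943, 0.0000], ω = ẑ
J2: z=[-0.9563, 0.2924, 0.0000] o=[0.1783, 0.5833, 0.0000] → [0.0078, 0.0254, -0.1992, -0.9563, 0.2924, 0.0000]
J3: z=[-0.0757, -0.2475, -0.9659] o=[0.2574, 0.8420, -0.0725] → [-0.1073, -0.0281, 0.0156, -0.0757, -0.2475, -0.9659]
J4: z=[-0.0757, -0.2475, -0.9659] o=[-0.2720, 0.3727, -0.2110] → [0.3117, -0.5290, 0.1111, -0.0757, -0.2475, -0.9659]
J5: z=[0.1293, 0.9581, -0.2556] o=[0.2619, 0.2948, -0.2328] → [0.3665, -0.0418, 0.0287, 0.1293, 0.9581, -0.2556]
V = J·q̇ = [-0.0500, 0.1145, -0.1010, -0.4436, 0.7139, 0.3743]

-0.0500 0.1145 -0.1010 -0.4436 0.7139 0.3743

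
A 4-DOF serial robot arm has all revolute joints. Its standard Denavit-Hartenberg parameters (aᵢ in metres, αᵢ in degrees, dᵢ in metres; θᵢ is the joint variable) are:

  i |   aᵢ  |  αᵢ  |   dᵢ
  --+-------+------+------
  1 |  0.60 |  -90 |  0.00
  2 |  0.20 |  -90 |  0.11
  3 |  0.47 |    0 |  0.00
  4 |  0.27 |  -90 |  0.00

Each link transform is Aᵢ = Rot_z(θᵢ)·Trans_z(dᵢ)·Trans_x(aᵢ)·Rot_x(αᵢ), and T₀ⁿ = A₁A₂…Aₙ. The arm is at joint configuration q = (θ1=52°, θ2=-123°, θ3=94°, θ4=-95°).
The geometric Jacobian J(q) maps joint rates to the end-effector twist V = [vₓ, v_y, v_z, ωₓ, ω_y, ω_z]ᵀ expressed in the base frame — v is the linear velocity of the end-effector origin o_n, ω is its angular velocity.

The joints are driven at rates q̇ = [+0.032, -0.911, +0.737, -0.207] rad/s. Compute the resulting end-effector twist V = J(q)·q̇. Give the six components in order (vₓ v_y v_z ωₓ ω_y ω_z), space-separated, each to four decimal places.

0.0009 -0.1731 -0.5046 0.9915 -0.2106 0.3207

o_n = [0.5019, 0.0671, 0.3666]
J₁: ẑ×o_n = [-0.0671, 0.5019, 0.0000], ω = ẑ
J2: z=[-0.7880, 0.6157, 0.0000] o=[0.3694, 0.4728, 0.0000] → [0.2257, 0.2889, 0.2381, -0.7880, 0.6157, 0.0000]
J3: z=[0.5163, 0.6609, 0.5446] o=[0.2157, 0.4547, 0.1677] → [0.3425, 0.0532, -0.3893, 0.5163, 0.6609, 0.5446]
J4: z=[0.5163, 0.6609, 0.5446] o=[0.5961, 0.1801, 0.1402] → [0.2112, -0.1682, 0.0040, 0.5163, 0.6609, 0.5446]
V = J·q̇ = [0.0009, -0.1731, -0.5046, 0.9915, -0.2106, 0.3207]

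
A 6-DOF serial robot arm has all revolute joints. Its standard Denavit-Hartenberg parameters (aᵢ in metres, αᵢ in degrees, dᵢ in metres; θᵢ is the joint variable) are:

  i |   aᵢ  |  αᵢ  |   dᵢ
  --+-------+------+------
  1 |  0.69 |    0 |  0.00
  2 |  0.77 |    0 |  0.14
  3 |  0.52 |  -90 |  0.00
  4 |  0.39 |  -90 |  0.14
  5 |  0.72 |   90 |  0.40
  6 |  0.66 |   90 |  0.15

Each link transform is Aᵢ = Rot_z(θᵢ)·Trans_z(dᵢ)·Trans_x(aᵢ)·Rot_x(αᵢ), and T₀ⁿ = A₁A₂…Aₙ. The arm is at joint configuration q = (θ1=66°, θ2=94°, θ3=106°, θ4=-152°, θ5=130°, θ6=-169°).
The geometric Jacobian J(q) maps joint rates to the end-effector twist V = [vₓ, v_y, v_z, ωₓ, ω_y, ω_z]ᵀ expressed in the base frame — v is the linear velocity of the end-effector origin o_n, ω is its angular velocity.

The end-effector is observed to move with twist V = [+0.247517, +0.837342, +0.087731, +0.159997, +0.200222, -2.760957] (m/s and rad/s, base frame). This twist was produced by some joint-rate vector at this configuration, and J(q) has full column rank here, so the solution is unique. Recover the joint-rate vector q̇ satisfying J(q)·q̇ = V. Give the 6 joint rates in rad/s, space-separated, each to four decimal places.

o_n = [-0.4716, 0.6513, 0.5973]
J₁: ẑ×o_n = [-0.6513, -0.4716, 0.0000], ω = ẑ
J2: z=[0.0000, 0.0000, 1.0000] o=[0.2806, 0.6303, 0.0000] → [-0.0210, -0.7522, 0.0000, 0.0000, 0.0000, 1.0000]
J3: z=[0.0000, 0.0000, 1.0000] o=[-0.4429, 0.8937, 0.1400] → [0.2424, -0.0286, 0.0000, 0.0000, 0.0000, 1.0000]
J4: z=[0.9976, -0.0698, 0.0000] o=[-0.4792, 0.3750, 0.1400] → [-0.0319, -0.4561, 0.2762, 0.9976, -0.0698, 0.0000]
J5: z=[-0.0327, -0.4683, 0.8829] o=[-0.3155, 0.7087, 0.3231] → [-0.0777, -0.1288, -0.0712, -0.0327, -0.4683, 0.8829]
J6: z=[-0.5940, 0.7196, 0.3596] o=[-0.9073, 0.1522, 0.4590] → [-0.0800, 0.2388, -0.6100, -0.5940, 0.7196, 0.3596]
q̇ = J⁺·V = [-0.6710, -0.6570, -0.9890, 0.1270, -0.4910, -0.0290]

-0.6710 -0.6570 -0.9890 0.1270 -0.4910 -0.0290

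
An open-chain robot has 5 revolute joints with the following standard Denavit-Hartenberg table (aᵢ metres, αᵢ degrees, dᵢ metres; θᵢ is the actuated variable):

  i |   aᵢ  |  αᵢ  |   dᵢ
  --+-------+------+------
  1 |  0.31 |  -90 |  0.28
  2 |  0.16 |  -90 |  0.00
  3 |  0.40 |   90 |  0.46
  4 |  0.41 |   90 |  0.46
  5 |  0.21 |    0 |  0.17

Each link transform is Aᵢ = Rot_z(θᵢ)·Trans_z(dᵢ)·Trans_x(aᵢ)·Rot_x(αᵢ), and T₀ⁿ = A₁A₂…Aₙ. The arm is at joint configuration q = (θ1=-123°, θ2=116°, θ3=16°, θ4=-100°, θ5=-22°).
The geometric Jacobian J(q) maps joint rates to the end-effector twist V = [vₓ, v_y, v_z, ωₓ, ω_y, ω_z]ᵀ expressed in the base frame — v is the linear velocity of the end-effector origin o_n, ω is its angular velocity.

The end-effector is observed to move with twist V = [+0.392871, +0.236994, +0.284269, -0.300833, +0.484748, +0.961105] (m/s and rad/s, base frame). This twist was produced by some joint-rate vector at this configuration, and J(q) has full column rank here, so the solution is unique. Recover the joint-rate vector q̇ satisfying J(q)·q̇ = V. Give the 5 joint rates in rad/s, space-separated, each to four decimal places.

o_n = [0.1498, -0.3778, -0.1150]
J₁: ẑ×o_n = [0.3778, 0.1498, -0.0000], ω = ẑ
J2: z=[0.8387, -0.5446, 0.0000] o=[-0.1688, -0.2600, 0.2800] → [0.2151, 0.3312, 0.0747, 0.8387, -0.5446, 0.0000]
J3: z=[0.4895, 0.7538, 0.4384] o=[-0.1306, -0.2012, 0.1362] → [-0.1119, 0.2459, -0.2979, 0.4895, 0.7538, 0.4384]
J4: z=[0.8720, -0.4222, -0.2477] o=[0.0939, 0.3470, -0.0077] → [-0.1343, 0.0796, -0.6084, 0.8720, -0.4222, -0.2477]
J5: z=[0.0866, -0.3650, 0.9270] o=[0.2975, -0.1874, -0.2372] → [0.1319, -0.1475, -0.0704, 0.0866, -0.3650, 0.9270]
q̇ = J⁺·V = [0.9670, 0.0910, 0.2640, -0.5530, -0.2790]

0.9670 0.0910 0.2640 -0.5530 -0.2790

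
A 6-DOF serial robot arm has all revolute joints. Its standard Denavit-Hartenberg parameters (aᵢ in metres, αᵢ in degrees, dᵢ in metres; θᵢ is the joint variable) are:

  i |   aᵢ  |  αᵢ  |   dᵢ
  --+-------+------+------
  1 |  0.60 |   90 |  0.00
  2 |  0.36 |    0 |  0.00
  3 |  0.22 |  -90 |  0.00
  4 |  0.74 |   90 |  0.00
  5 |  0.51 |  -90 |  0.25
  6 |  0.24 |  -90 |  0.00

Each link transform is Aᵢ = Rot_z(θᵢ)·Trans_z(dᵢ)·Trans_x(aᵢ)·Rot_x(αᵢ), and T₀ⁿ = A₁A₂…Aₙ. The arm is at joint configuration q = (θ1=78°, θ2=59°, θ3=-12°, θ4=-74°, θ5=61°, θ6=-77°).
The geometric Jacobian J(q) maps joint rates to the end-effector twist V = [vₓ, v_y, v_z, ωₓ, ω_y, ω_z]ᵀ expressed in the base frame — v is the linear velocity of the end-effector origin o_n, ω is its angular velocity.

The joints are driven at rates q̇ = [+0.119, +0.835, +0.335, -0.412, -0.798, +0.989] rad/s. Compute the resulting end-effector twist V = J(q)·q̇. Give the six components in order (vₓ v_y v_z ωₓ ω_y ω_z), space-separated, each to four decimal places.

o_n = [1.1765, 0.2079, 0.6700]
J₁: ẑ×o_n = [-0.2079, 1.1765, 0.0000], ω = ẑ
J2: z=[0.9781, -0.2079, 0.0000] o=[0.1247, 0.5869, 0.0000] → [-0.1393, -0.6554, -0.1520, 0.9781, -0.2079, 0.0000]
J3: z=[0.9781, -0.2079, 0.0000] o=[0.1633, 0.7683, 0.3086] → [-0.0751, -0.3536, -0.3374, 0.9781, -0.2079, 0.0000]
J4: z=[-0.1521, -0.7154, 0.6820] o=[0.1945, 0.9150, 0.4695] → [0.3388, 0.7002, 0.8100, -0.1521, -0.7154, 0.6820]
J5: z=[0.1333, -0.6986, -0.7030] o=[0.9192, 0.9032, 0.6187] → [-0.5247, -0.1877, 0.0870, 0.1333, -0.6986, -0.7030]
J6: z=[-0.9303, -0.3328, 0.1543] o=[1.1268, 0.4055, 0.7970] → [0.0727, -0.1104, 0.2003, -0.9303, -0.3328, 0.1543]
V = J·q̇ = [0.1848, -0.7736, -0.4450, 0.1807, 0.2797, 0.5517]

0.1848 -0.7736 -0.4450 0.1807 0.2797 0.5517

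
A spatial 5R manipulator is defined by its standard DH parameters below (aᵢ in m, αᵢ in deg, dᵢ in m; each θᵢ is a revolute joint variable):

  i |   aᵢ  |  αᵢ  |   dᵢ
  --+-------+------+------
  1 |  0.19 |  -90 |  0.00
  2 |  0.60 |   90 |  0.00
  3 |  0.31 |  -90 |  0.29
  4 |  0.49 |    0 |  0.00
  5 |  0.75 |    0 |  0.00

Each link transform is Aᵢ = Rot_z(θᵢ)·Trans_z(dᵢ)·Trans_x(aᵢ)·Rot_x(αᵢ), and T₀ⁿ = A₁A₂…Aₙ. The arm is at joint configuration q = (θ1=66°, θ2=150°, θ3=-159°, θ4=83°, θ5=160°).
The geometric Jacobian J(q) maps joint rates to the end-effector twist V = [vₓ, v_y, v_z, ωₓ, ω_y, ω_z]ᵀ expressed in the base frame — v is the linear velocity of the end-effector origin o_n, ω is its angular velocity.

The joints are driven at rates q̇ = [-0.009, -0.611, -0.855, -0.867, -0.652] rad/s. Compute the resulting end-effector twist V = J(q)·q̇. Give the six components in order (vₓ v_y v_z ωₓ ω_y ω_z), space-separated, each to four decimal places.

o_n = [-0.0189, -0.0682, -0.6950]
J₁: ẑ×o_n = [0.0682, -0.0189, 0.0000], ω = ẑ
J2: z=[-0.9135, 0.4067, 0.0000] o=[0.0773, 0.1736, 0.0000] → [-0.2827, -0.6350, 0.2600, -0.9135, 0.4067, 0.0000]
J3: z=[0.2034, 0.4568, -0.8660] o=[-0.1341, -0.3011, -0.3000] → [0.0212, -0.0194, -0.0052, 0.2034, 0.4568, -0.8660]
J4: z=[0.7266, -0.6632, -0.1792] o=[0.1283, 0.0151, -0.4064] → [0.1765, 0.2361, -0.1582, 0.7266, -0.6632, -0.1792]
J5: z=[0.7266, -0.6632, -0.1792] o=[0.0686, -0.1716, 0.0426] → [0.5078, 0.5517, 0.0171, 0.7266, -0.6632, -0.1792]
V = J·q̇ = [-0.3301, -0.1597, -0.0283, -0.7195, 0.3684, 1.0036]

-0.3301 -0.1597 -0.0283 -0.7195 0.3684 1.0036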